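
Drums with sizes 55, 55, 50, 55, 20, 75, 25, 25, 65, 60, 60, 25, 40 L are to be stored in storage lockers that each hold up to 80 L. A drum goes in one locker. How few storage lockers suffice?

Total = 75 + 65 + 60 + 60 + 55 + 55 + 55 + 50 + 40 + 25 + 25 + 25 + 20 = 610 L.
Lower bound: ⌈610/80⌉ = 8 storage lockers.
A packing using 9 storage lockers:
  locker 1: 75 = 75
  locker 2: 65 = 65
  locker 3: 60 + 20 = 80
  locker 4: 60 = 60
  locker 5: 55 + 25 = 80
  locker 6: 55 + 25 = 80
  locker 7: 55 + 25 = 80
  locker 8: 50 = 50
  locker 9: 40 = 40
No arrangement into 8 storage lockers stays within capacity, so 9 is optimal.

9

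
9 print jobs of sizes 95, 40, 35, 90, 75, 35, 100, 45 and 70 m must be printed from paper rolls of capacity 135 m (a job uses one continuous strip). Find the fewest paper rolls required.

5

Total = 100 + 95 + 90 + 75 + 70 + 45 + 40 + 35 + 35 = 585 m.
Lower bound: ⌈585/135⌉ = 5 paper rolls.
A packing using 5 paper rolls:
  roll 1: 100 + 35 = 135
  roll 2: 95 + 40 = 135
  roll 3: 90 + 45 = 135
  roll 4: 75 + 35 = 110
  roll 5: 70 = 70
This matches the lower bound, so 5 is optimal.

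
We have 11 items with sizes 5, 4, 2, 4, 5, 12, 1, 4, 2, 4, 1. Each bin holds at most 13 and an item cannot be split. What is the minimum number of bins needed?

4

Total = 12 + 5 + 5 + 4 + 4 + 4 + 4 + 2 + 2 + 1 + 1 = 44.
Lower bound: ⌈44/13⌉ = 4 bins.
A packing using 4 bins:
  bin 1: 12 + 1 = 13
  bin 2: 5 + 5 + 2 + 1 = 13
  bin 3: 4 + 4 + 4 = 12
  bin 4: 4 + 2 = 6
This matches the lower bound, so 4 is optimal.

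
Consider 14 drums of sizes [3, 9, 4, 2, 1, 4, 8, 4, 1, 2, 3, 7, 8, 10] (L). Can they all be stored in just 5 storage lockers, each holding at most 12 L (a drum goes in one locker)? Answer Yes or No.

Total = 66 L; ⌈66/12⌉ = 6.
At least 6 storage lockers are required, but only 5 are allowed.

No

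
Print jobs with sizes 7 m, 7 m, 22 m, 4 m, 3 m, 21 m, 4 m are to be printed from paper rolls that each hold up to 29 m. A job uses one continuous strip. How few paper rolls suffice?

3

Total = 22 + 21 + 7 + 7 + 4 + 4 + 3 = 68 m.
Lower bound: ⌈68/29⌉ = 3 paper rolls.
A packing using 3 paper rolls:
  roll 1: 22 + 7 = 29
  roll 2: 21 + 7 = 28
  roll 3: 4 + 4 + 3 = 11
This matches the lower bound, so 3 is optimal.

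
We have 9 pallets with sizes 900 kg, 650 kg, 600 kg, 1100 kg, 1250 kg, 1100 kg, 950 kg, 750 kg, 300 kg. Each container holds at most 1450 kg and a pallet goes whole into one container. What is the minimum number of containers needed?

7

Total = 1250 + 1100 + 1100 + 950 + 900 + 750 + 650 + 600 + 300 = 7600 kg.
Lower bound: ⌈7600/1450⌉ = 6 containers.
A packing using 7 containers:
  container 1: 1250 = 1250
  container 2: 1100 + 300 = 1400
  container 3: 1100 = 1100
  container 4: 950 = 950
  container 5: 900 = 900
  container 6: 750 + 650 = 1400
  container 7: 600 = 600
No arrangement into 6 containers stays within capacity, so 7 is optimal.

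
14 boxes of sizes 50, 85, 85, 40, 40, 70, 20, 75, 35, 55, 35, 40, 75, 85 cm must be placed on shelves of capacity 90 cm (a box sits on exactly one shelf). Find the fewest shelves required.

Total = 85 + 85 + 85 + 75 + 75 + 70 + 55 + 50 + 40 + 40 + 40 + 35 + 35 + 20 = 790 cm.
Lower bound: ⌈790/90⌉ = 9 shelves.
A packing using 10 shelves:
  shelf 1: 85 = 85
  shelf 2: 85 = 85
  shelf 3: 85 = 85
  shelf 4: 75 = 75
  shelf 5: 75 = 75
  shelf 6: 70 + 20 = 90
  shelf 7: 55 + 35 = 90
  shelf 8: 50 + 40 = 90
  shelf 9: 40 + 40 = 80
  shelf 10: 35 = 35
No arrangement into 9 shelves stays within capacity, so 10 is optimal.

10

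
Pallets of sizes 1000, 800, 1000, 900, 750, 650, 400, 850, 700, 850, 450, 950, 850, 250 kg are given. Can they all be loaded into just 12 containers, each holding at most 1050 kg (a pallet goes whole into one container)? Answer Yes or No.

A valid assignment using 12 containers:
  container 1: 1000 = 1000
  container 2: 1000 = 1000
  container 3: 950 = 950
  container 4: 900 = 900
  container 5: 850 = 850
  container 6: 850 = 850
  container 7: 850 = 850
  container 8: 800 + 250 = 1050
  container 9: 750 = 750
  container 10: 700 = 700
  container 11: 650 + 400 = 1050
  container 12: 450 = 450
Every load is within 1050 kg, so 12 containers suffice.

Yes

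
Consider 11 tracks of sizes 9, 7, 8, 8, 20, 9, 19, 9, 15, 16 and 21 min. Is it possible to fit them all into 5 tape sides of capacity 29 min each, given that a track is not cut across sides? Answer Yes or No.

Total = 141 min; ⌈141/29⌉ = 5.
The bound of 5 does not rule out 5, but exhaustive search shows no assignment into 5 tape sides of capacity 29 min exists — the minimum is 6.

No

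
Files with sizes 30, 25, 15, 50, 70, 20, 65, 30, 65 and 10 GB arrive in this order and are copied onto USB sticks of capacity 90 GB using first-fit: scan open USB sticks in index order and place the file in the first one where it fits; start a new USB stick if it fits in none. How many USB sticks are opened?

5

  30 → USB stick 1 (new)  [load 30/90]
  25 → USB stick 1  [load 55/90]
  15 → USB stick 1  [load 70/90]
  50 → USB stick 2 (new)  [load 50/90]
  70 → USB stick 3 (new)  [load 70/90]
  20 → USB stick 1  [load 90/90]
  65 → USB stick 4 (new)  [load 65/90]
  30 → USB stick 2  [load 80/90]
  65 → USB stick 5 (new)  [load 65/90]
  10 → USB stick 2  [load 90/90]
5 USB sticks opened.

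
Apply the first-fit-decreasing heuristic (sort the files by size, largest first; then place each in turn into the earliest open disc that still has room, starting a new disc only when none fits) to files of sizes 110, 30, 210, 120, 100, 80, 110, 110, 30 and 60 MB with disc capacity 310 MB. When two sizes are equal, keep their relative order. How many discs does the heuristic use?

4

Sorted descending: 210, 120, 110, 110, 110, 100, 80, 60, 30, 30.
  210 → disc 1 (new)  [load 210/310]
  120 → disc 2 (new)  [load 120/310]
  110 → disc 2  [load 230/310]
  110 → disc 3 (new)  [load 110/310]
  110 → disc 3  [load 220/310]
  100 → disc 1  [load 310/310]
  80 → disc 2  [load 310/310]
  60 → disc 3  [load 280/310]
  30 → disc 3  [load 310/310]
  30 → disc 4 (new)  [load 30/310]
4 discs opened.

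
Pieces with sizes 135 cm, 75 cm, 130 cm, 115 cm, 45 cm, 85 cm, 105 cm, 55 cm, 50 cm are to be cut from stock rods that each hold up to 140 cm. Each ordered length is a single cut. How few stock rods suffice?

Total = 135 + 130 + 115 + 105 + 85 + 75 + 55 + 50 + 45 = 795 cm.
Lower bound: ⌈795/140⌉ = 6 stock rods.
A packing using 7 stock rods:
  stock rod 1: 135 = 135
  stock rod 2: 130 = 130
  stock rod 3: 115 = 115
  stock rod 4: 105 = 105
  stock rod 5: 85 + 55 = 140
  stock rod 6: 75 + 50 = 125
  stock rod 7: 45 = 45
No arrangement into 6 stock rods stays within capacity, so 7 is optimal.

7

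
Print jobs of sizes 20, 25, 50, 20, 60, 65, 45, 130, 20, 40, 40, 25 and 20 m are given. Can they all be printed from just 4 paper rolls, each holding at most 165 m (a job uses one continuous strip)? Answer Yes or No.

A valid assignment using 4 paper rolls:
  roll 1: 130 + 25 = 155
  roll 2: 65 + 60 + 40 = 165
  roll 3: 50 + 45 + 40 + 25 = 160
  roll 4: 20 + 20 + 20 + 20 = 80
Every load is within 165 m, so 4 paper rolls suffice.

Yes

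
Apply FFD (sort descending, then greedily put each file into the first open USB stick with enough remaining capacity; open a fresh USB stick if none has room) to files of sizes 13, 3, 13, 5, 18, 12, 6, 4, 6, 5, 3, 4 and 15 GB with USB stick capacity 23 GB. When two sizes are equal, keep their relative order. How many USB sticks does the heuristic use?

5

Sorted descending: 18, 15, 13, 13, 12, 6, 6, 5, 5, 4, 4, 3, 3.
  18 → USB stick 1 (new)  [load 18/23]
  15 → USB stick 2 (new)  [load 15/23]
  13 → USB stick 3 (new)  [load 13/23]
  13 → USB stick 4 (new)  [load 13/23]
  12 → USB stick 5 (new)  [load 12/23]
  6 → USB stick 2  [load 21/23]
  6 → USB stick 3  [load 19/23]
  5 → USB stick 1  [load 23/23]
  5 → USB stick 4  [load 18/23]
  4 → USB stick 3  [load 23/23]
  4 → USB stick 4  [load 22/23]
  3 → USB stick 5  [load 15/23]
  3 → USB stick 5  [load 18/23]
5 USB sticks opened.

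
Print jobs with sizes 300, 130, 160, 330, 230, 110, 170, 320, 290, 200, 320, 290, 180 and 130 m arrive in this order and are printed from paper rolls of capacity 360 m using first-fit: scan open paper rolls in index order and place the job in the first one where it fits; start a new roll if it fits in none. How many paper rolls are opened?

10

  300 → roll 1 (new)  [load 300/360]
  130 → roll 2 (new)  [load 130/360]
  160 → roll 2  [load 290/360]
  330 → roll 3 (new)  [load 330/360]
  230 → roll 4 (new)  [load 230/360]
  110 → roll 4  [load 340/360]
  170 → roll 5 (new)  [load 170/360]
  320 → roll 6 (new)  [load 320/360]
  290 → roll 7 (new)  [load 290/360]
  200 → roll 8 (new)  [load 200/360]
  320 → roll 9 (new)  [load 320/360]
  290 → roll 10 (new)  [load 290/360]
  180 → roll 5  [load 350/360]
  130 → roll 8  [load 330/360]
10 paper rolls opened.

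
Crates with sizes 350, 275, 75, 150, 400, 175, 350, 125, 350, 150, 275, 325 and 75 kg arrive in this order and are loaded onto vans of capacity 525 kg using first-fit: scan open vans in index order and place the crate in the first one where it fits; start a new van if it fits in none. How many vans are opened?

7

  350 → van 1 (new)  [load 350/525]
  275 → van 2 (new)  [load 275/525]
  75 → van 1  [load 425/525]
  150 → van 2  [load 425/525]
  400 → van 3 (new)  [load 400/525]
  175 → van 4 (new)  [load 175/525]
  350 → van 4  [load 525/525]
  125 → van 3  [load 525/525]
  350 → van 5 (new)  [load 350/525]
  150 → van 5  [load 500/525]
  275 → van 6 (new)  [load 275/525]
  325 → van 7 (new)  [load 325/525]
  75 → van 1  [load 500/525]
7 vans opened.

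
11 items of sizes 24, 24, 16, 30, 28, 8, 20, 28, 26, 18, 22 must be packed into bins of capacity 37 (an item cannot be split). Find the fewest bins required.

Total = 30 + 28 + 28 + 26 + 24 + 24 + 22 + 20 + 18 + 16 + 8 = 244.
Lower bound: ⌈244/37⌉ = 7 bins.
Also, 8 items each exceed 37/2, and no two of those can share a bin, so at least 8 bins are needed.
A packing using 9 bins:
  bin 1: 30 = 30
  bin 2: 28 + 8 = 36
  bin 3: 28 = 28
  bin 4: 26 = 26
  bin 5: 24 = 24
  bin 6: 24 = 24
  bin 7: 22 = 22
  bin 8: 20 + 16 = 36
  bin 9: 18 = 18
No arrangement into 8 bins stays within capacity, so 9 is optimal.

9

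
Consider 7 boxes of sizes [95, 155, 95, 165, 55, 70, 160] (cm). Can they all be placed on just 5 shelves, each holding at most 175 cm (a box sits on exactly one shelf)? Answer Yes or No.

Yes

A valid assignment using 5 shelves:
  shelf 1: 165 = 165
  shelf 2: 160 = 160
  shelf 3: 155 = 155
  shelf 4: 95 + 70 = 165
  shelf 5: 95 + 55 = 150
Every load is within 175 cm, so 5 shelves suffice.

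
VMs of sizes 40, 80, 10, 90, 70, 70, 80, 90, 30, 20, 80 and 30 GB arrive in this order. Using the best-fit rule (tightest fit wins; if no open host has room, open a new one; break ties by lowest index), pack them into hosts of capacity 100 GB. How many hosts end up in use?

8

  40 → host 1 (new)  [load 40/100]
  80 → host 2 (new)  [load 80/100]
  10 → host 2  [load 90/100]
  90 → host 3 (new)  [load 90/100]
  70 → host 4 (new)  [load 70/100]
  70 → host 5 (new)  [load 70/100]
  80 → host 6 (new)  [load 80/100]
  90 → host 7 (new)  [load 90/100]
  30 → host 4  [load 100/100]
  20 → host 6  [load 100/100]
  80 → host 8 (new)  [load 80/100]
  30 → host 5  [load 100/100]
8 hosts opened.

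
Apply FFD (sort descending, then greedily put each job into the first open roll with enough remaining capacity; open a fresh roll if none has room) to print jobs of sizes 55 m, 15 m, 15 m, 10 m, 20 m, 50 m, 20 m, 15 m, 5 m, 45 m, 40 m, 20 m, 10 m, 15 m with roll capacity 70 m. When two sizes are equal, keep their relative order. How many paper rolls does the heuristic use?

Sorted descending: 55, 50, 45, 40, 20, 20, 20, 15, 15, 15, 15, 10, 10, 5.
  55 → roll 1 (new)  [load 55/70]
  50 → roll 2 (new)  [load 50/70]
  45 → roll 3 (new)  [load 45/70]
  40 → roll 4 (new)  [load 40/70]
  20 → roll 2  [load 70/70]
  20 → roll 3  [load 65/70]
  20 → roll 4  [load 60/70]
  15 → roll 1  [load 70/70]
  15 → roll 5 (new)  [load 15/70]
  15 → roll 5  [load 30/70]
  15 → roll 5  [load 45/70]
  10 → roll 4  [load 70/70]
  10 → roll 5  [load 55/70]
  5 → roll 3  [load 70/70]
5 paper rolls opened.

5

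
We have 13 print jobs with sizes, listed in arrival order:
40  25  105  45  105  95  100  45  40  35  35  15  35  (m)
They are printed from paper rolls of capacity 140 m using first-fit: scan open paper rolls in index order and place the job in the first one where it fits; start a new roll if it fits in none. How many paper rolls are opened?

  40 → roll 1 (new)  [load 40/140]
  25 → roll 1  [load 65/140]
  105 → roll 2 (new)  [load 105/140]
  45 → roll 1  [load 110/140]
  105 → roll 3 (new)  [load 105/140]
  95 → roll 4 (new)  [load 95/140]
  100 → roll 5 (new)  [load 100/140]
  45 → roll 4  [load 140/140]
  40 → roll 5  [load 140/140]
  35 → roll 2  [load 140/140]
  35 → roll 3  [load 140/140]
  15 → roll 1  [load 125/140]
  35 → roll 6 (new)  [load 35/140]
6 paper rolls opened.

6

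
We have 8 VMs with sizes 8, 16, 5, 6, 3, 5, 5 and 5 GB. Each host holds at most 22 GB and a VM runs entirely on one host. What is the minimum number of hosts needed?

Total = 16 + 8 + 6 + 5 + 5 + 5 + 5 + 3 = 53 GB.
Lower bound: ⌈53/22⌉ = 3 hosts.
A packing using 3 hosts:
  host 1: 16 + 6 = 22
  host 2: 8 + 5 + 5 + 3 = 21
  host 3: 5 + 5 = 10
This matches the lower bound, so 3 is optimal.

3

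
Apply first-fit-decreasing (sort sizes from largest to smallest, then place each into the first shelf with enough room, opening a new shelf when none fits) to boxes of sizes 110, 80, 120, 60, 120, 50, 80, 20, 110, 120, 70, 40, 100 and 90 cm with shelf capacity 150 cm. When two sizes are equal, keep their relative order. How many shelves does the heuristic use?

9

Sorted descending: 120, 120, 120, 110, 110, 100, 90, 80, 80, 70, 60, 50, 40, 20.
  120 → shelf 1 (new)  [load 120/150]
  120 → shelf 2 (new)  [load 120/150]
  120 → shelf 3 (new)  [load 120/150]
  110 → shelf 4 (new)  [load 110/150]
  110 → shelf 5 (new)  [load 110/150]
  100 → shelf 6 (new)  [load 100/150]
  90 → shelf 7 (new)  [load 90/150]
  80 → shelf 8 (new)  [load 80/150]
  80 → shelf 9 (new)  [load 80/150]
  70 → shelf 8  [load 150/150]
  60 → shelf 7  [load 150/150]
  50 → shelf 6  [load 150/150]
  40 → shelf 4  [load 150/150]
  20 → shelf 1  [load 140/150]
9 shelves opened.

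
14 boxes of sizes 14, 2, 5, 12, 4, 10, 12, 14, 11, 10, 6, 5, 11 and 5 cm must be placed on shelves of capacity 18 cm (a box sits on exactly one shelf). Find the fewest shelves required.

8

Total = 14 + 14 + 12 + 12 + 11 + 11 + 10 + 10 + 6 + 5 + 5 + 5 + 4 + 2 = 121 cm.
Lower bound: ⌈121/18⌉ = 7 shelves.
Also, 8 boxes each exceed 9 cm, and no two of those can share a shelf, so at least 8 shelves are needed.
A packing using 8 shelves:
  shelf 1: 14 + 4 = 18
  shelf 2: 14 + 2 = 16
  shelf 3: 12 + 6 = 18
  shelf 4: 12 + 5 = 17
  shelf 5: 11 + 5 = 16
  shelf 6: 11 + 5 = 16
  shelf 7: 10 = 10
  shelf 8: 10 = 10
This matches the lower bound, so 8 is optimal.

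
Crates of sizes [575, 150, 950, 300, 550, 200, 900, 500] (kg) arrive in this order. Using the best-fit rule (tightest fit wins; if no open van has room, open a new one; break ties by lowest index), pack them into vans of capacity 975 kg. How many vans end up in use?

  575 → van 1 (new)  [load 575/975]
  150 → van 1  [load 725/975]
  950 → van 2 (new)  [load 950/975]
  300 → van 3 (new)  [load 300/975]
  550 → van 3  [load 850/975]
  200 → van 1  [load 925/975]
  900 → van 4 (new)  [load 900/975]
  500 → van 5 (new)  [load 500/975]
5 vans opened.

5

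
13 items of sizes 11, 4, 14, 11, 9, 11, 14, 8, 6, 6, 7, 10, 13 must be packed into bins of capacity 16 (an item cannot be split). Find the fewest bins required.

9

Total = 14 + 14 + 13 + 11 + 11 + 11 + 10 + 9 + 8 + 7 + 6 + 6 + 4 = 124.
Lower bound: ⌈124/16⌉ = 8 bins.
A packing using 9 bins:
  bin 1: 14 = 14
  bin 2: 14 = 14
  bin 3: 13 = 13
  bin 4: 11 + 4 = 15
  bin 5: 11 = 11
  bin 6: 11 = 11
  bin 7: 10 + 6 = 16
  bin 8: 9 + 7 = 16
  bin 9: 8 + 6 = 14
No arrangement into 8 bins stays within capacity, so 9 is optimal.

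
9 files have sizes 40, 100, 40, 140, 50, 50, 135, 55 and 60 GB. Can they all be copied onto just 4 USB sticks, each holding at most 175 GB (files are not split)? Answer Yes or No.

Total = 670 GB; ⌈670/175⌉ = 4.
The bound of 4 does not rule out 4, but exhaustive search shows no assignment into 4 USB sticks of capacity 175 GB exists — the minimum is 5.

No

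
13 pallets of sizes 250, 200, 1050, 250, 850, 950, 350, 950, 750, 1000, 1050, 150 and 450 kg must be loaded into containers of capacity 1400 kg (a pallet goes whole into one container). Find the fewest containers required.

7

Total = 1050 + 1050 + 1000 + 950 + 950 + 850 + 750 + 450 + 350 + 250 + 250 + 200 + 150 = 8250 kg.
Lower bound: ⌈8250/1400⌉ = 6 containers.
Also, 7 pallets each exceed 700 kg, and no two of those can share a container, so at least 7 containers are needed.
A packing using 7 containers:
  container 1: 1050 + 350 = 1400
  container 2: 1050 + 250 = 1300
  container 3: 1000 + 250 + 150 = 1400
  container 4: 950 + 450 = 1400
  container 5: 950 + 200 = 1150
  container 6: 850 = 850
  container 7: 750 = 750
This matches the lower bound, so 7 is optimal.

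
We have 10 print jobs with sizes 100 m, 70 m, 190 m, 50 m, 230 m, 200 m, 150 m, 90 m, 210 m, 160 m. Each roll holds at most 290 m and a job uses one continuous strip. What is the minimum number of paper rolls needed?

6

Total = 230 + 210 + 200 + 190 + 160 + 150 + 100 + 90 + 70 + 50 = 1450 m.
Lower bound: ⌈1450/290⌉ = 5 paper rolls.
Also, 6 print jobs each exceed 145 m, and no two of those can share a roll, so at least 6 paper rolls are needed.
A packing using 6 paper rolls:
  roll 1: 230 + 50 = 280
  roll 2: 210 + 70 = 280
  roll 3: 200 + 90 = 290
  roll 4: 190 + 100 = 290
  roll 5: 160 = 160
  roll 6: 150 = 150
This matches the lower bound, so 6 is optimal.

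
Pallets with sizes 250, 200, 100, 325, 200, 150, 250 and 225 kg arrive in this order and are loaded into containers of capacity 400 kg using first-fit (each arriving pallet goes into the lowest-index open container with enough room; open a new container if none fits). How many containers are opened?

5

  250 → container 1 (new)  [load 250/400]
  200 → container 2 (new)  [load 200/400]
  100 → container 1  [load 350/400]
  325 → container 3 (new)  [load 325/400]
  200 → container 2  [load 400/400]
  150 → container 4 (new)  [load 150/400]
  250 → container 4  [load 400/400]
  225 → container 5 (new)  [load 225/400]
5 containers opened.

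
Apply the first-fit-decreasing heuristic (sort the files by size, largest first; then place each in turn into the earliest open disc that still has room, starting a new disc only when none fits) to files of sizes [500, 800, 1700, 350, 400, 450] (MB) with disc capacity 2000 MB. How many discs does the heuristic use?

3

Sorted descending: 1700, 800, 500, 450, 400, 350.
  1700 → disc 1 (new)  [load 1700/2000]
  800 → disc 2 (new)  [load 800/2000]
  500 → disc 2  [load 1300/2000]
  450 → disc 2  [load 1750/2000]
  400 → disc 3 (new)  [load 400/2000]
  350 → disc 3  [load 750/2000]
3 discs opened.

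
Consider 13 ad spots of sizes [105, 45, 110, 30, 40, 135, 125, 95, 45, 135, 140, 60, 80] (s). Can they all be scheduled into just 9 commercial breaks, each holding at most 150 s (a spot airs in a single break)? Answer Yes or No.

Yes

A valid assignment using 9 commercial breaks:
  break 1: 140 = 140
  break 2: 135 = 135
  break 3: 135 = 135
  break 4: 125 = 125
  break 5: 110 + 40 = 150
  break 6: 105 + 45 = 150
  break 7: 95 + 45 = 140
  break 8: 80 + 60 = 140
  break 9: 30 = 30
Every load is within 150 s, so 9 commercial breaks suffice.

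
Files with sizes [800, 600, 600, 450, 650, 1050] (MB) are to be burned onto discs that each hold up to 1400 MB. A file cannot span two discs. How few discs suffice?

Total = 1050 + 800 + 650 + 600 + 600 + 450 = 4150 MB.
Lower bound: ⌈4150/1400⌉ = 3 discs.
A packing using 4 discs:
  disc 1: 1050 = 1050
  disc 2: 800 + 600 = 1400
  disc 3: 650 + 600 = 1250
  disc 4: 450 = 450
No arrangement into 3 discs stays within capacity, so 4 is optimal.

4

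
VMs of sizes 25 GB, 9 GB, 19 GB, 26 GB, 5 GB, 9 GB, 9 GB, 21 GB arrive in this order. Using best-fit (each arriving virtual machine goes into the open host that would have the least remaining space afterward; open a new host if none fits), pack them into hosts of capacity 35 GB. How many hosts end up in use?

4

  25 → host 1 (new)  [load 25/35]
  9 → host 1  [load 34/35]
  19 → host 2 (new)  [load 19/35]
  26 → host 3 (new)  [load 26/35]
  5 → host 3  [load 31/35]
  9 → host 2  [load 28/35]
  9 → host 4 (new)  [load 9/35]
  21 → host 4  [load 30/35]
4 hosts opened.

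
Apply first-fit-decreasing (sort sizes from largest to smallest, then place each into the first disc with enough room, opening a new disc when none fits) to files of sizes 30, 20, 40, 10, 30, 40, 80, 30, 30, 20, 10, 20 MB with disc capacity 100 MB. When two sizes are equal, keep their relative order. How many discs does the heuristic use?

Sorted descending: 80, 40, 40, 30, 30, 30, 30, 20, 20, 20, 10, 10.
  80 → disc 1 (new)  [load 80/100]
  40 → disc 2 (new)  [load 40/100]
  40 → disc 2  [load 80/100]
  30 → disc 3 (new)  [load 30/100]
  30 → disc 3  [load 60/100]
  30 → disc 3  [load 90/100]
  30 → disc 4 (new)  [load 30/100]
  20 → disc 1  [load 100/100]
  20 → disc 2  [load 100/100]
  20 → disc 4  [load 50/100]
  10 → disc 3  [load 100/100]
  10 → disc 4  [load 60/100]
4 discs opened.

4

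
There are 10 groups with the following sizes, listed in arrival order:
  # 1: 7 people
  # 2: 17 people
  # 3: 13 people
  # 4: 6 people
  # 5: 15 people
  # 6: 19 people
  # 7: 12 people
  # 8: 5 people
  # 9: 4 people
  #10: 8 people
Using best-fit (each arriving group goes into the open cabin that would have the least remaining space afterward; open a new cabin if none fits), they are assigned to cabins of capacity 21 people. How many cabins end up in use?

6

  7 → cabin 1 (new)  [load 7/21]
  17 → cabin 2 (new)  [load 17/21]
  13 → cabin 1  [load 20/21]
  6 → cabin 3 (new)  [load 6/21]
  15 → cabin 3  [load 21/21]
  19 → cabin 4 (new)  [load 19/21]
  12 → cabin 5 (new)  [load 12/21]
  5 → cabin 5  [load 17/21]
  4 → cabin 2  [load 21/21]
  8 → cabin 6 (new)  [load 8/21]
6 cabins opened.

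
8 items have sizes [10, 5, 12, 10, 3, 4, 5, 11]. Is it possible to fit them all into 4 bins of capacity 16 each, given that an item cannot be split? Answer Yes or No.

Yes

A valid assignment using 4 bins:
  bin 1: 12 + 4 = 16
  bin 2: 11 + 5 = 16
  bin 3: 10 + 5 = 15
  bin 4: 10 + 3 = 13
Every load is within 16, so 4 bins suffice.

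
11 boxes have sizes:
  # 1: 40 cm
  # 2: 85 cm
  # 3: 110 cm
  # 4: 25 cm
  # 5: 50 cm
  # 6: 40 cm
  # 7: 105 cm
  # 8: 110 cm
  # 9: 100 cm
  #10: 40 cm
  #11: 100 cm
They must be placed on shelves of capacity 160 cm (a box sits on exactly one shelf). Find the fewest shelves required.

Total = 110 + 110 + 105 + 100 + 100 + 85 + 50 + 40 + 40 + 40 + 25 = 805 cm.
Lower bound: ⌈805/160⌉ = 6 shelves.
A packing using 6 shelves:
  shelf 1: 110 + 50 = 160
  shelf 2: 110 + 40 = 150
  shelf 3: 105 + 40 = 145
  shelf 4: 100 + 40 = 140
  shelf 5: 100 + 25 = 125
  shelf 6: 85 = 85
This matches the lower bound, so 6 is optimal.

6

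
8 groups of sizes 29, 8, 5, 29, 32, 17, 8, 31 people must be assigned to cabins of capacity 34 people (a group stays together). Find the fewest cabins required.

Total = 32 + 31 + 29 + 29 + 17 + 8 + 8 + 5 = 159 people.
Lower bound: ⌈159/34⌉ = 5 cabins.
A packing using 5 cabins:
  cabin 1: 32 = 32
  cabin 2: 31 = 31
  cabin 3: 29 + 5 = 34
  cabin 4: 29 = 29
  cabin 5: 17 + 8 + 8 = 33
This matches the lower bound, so 5 is optimal.

5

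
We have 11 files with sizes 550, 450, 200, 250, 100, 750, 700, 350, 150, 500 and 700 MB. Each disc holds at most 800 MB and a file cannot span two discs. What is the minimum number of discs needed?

7

Total = 750 + 700 + 700 + 550 + 500 + 450 + 350 + 250 + 200 + 150 + 100 = 4700 MB.
Lower bound: ⌈4700/800⌉ = 6 discs.
A packing using 7 discs:
  disc 1: 750 = 750
  disc 2: 700 + 100 = 800
  disc 3: 700 = 700
  disc 4: 550 + 250 = 800
  disc 5: 500 + 200 = 700
  disc 6: 450 + 350 = 800
  disc 7: 150 = 150
No arrangement into 6 discs stays within capacity, so 7 is optimal.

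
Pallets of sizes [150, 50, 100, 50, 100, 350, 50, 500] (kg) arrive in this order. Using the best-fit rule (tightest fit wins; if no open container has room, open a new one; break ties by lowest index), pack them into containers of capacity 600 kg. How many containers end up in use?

  150 → container 1 (new)  [load 150/600]
  50 → container 1  [load 200/600]
  100 → container 1  [load 300/600]
  50 → container 1  [load 350/600]
  100 → container 1  [load 450/600]
  350 → container 2 (new)  [load 350/600]
  50 → container 1  [load 500/600]
  500 → container 3 (new)  [load 500/600]
3 containers opened.

3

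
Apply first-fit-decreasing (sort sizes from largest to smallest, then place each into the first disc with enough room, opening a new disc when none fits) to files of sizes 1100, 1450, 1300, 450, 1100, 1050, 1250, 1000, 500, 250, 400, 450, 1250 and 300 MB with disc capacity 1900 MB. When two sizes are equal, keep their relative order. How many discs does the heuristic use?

8

Sorted descending: 1450, 1300, 1250, 1250, 1100, 1100, 1050, 1000, 500, 450, 450, 400, 300, 250.
  1450 → disc 1 (new)  [load 1450/1900]
  1300 → disc 2 (new)  [load 1300/1900]
  1250 → disc 3 (new)  [load 1250/1900]
  1250 → disc 4 (new)  [load 1250/1900]
  1100 → disc 5 (new)  [load 1100/1900]
  1100 → disc 6 (new)  [load 1100/1900]
  1050 → disc 7 (new)  [load 1050/1900]
  1000 → disc 8 (new)  [load 1000/1900]
  500 → disc 2  [load 1800/1900]
  450 → disc 1  [load 1900/1900]
  450 → disc 3  [load 1700/1900]
  400 → disc 4  [load 1650/1900]
  300 → disc 5  [load 1400/1900]
  250 → disc 4  [load 1900/1900]
8 discs opened.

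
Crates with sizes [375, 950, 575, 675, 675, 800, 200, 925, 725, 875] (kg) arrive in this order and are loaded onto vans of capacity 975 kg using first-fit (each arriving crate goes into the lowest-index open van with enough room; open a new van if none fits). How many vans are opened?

8

  375 → van 1 (new)  [load 375/975]
  950 → van 2 (new)  [load 950/975]
  575 → van 1  [load 950/975]
  675 → van 3 (new)  [load 675/975]
  675 → van 4 (new)  [load 675/975]
  800 → van 5 (new)  [load 800/975]
  200 → van 3  [load 875/975]
  925 → van 6 (new)  [load 925/975]
  725 → van 7 (new)  [load 725/975]
  875 → van 8 (new)  [load 875/975]
8 vans opened.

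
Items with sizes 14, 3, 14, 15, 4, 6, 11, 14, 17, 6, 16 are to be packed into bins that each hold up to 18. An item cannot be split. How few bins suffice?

8

Total = 17 + 16 + 15 + 14 + 14 + 14 + 11 + 6 + 6 + 4 + 3 = 120.
Lower bound: ⌈120/18⌉ = 7 bins.
A packing using 8 bins:
  bin 1: 17 = 17
  bin 2: 16 = 16
  bin 3: 15 + 3 = 18
  bin 4: 14 + 4 = 18
  bin 5: 14 = 14
  bin 6: 14 = 14
  bin 7: 11 + 6 = 17
  bin 8: 6 = 6
No arrangement into 7 bins stays within capacity, so 8 is optimal.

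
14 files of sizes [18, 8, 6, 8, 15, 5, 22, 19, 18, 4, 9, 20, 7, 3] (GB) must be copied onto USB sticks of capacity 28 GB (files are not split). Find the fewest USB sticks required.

6

Total = 22 + 20 + 19 + 18 + 18 + 15 + 9 + 8 + 8 + 7 + 6 + 5 + 4 + 3 = 162 GB.
Lower bound: ⌈162/28⌉ = 6 USB sticks.
A packing using 6 USB sticks:
  USB stick 1: 22 + 6 = 28
  USB stick 2: 20 + 8 = 28
  USB stick 3: 19 + 9 = 28
  USB stick 4: 18 + 8 = 26
  USB stick 5: 18 + 7 + 3 = 28
  USB stick 6: 15 + 5 + 4 = 24
This matches the lower bound, so 6 is optimal.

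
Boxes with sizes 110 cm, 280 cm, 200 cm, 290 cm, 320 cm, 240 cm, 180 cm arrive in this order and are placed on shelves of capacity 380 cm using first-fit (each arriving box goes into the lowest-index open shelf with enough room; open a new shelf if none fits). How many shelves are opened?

  110 → shelf 1 (new)  [load 110/380]
  280 → shelf 2 (new)  [load 280/380]
  200 → shelf 1  [load 310/380]
  290 → shelf 3 (new)  [load 290/380]
  320 → shelf 4 (new)  [load 320/380]
  240 → shelf 5 (new)  [load 240/380]
  180 → shelf 6 (new)  [load 180/380]
6 shelves opened.

6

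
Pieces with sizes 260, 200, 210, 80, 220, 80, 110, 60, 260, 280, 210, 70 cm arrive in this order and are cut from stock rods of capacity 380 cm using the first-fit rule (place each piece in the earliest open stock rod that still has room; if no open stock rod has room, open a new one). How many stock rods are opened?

  260 → stock rod 1 (new)  [load 260/380]
  200 → stock rod 2 (new)  [load 200/380]
  210 → stock rod 3 (new)  [load 210/380]
  80 → stock rod 1  [load 340/380]
  220 → stock rod 4 (new)  [load 220/380]
  80 → stock rod 2  [load 280/380]
  110 → stock rod 3  [load 320/380]
  60 → stock rod 2  [load 340/380]
  260 → stock rod 5 (new)  [load 260/380]
  280 → stock rod 6 (new)  [load 280/380]
  210 → stock rod 7 (new)  [load 210/380]
  70 → stock rod 4  [load 290/380]
7 stock rods opened.

7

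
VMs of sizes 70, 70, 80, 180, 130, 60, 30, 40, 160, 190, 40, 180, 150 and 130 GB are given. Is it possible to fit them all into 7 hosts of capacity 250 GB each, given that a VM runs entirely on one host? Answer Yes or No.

Yes

A valid assignment using 7 hosts:
  host 1: 190 + 60 = 250
  host 2: 180 + 70 = 250
  host 3: 180 + 70 = 250
  host 4: 160 + 80 = 240
  host 5: 150 + 40 + 40 = 230
  host 6: 130 + 30 = 160
  host 7: 130 = 130
Every load is within 250 GB, so 7 hosts suffice.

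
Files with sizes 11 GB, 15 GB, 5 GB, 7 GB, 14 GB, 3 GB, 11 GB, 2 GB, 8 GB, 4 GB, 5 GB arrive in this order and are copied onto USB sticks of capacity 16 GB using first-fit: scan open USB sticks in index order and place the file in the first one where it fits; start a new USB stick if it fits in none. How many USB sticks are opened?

6

  11 → USB stick 1 (new)  [load 11/16]
  15 → USB stick 2 (new)  [load 15/16]
  5 → USB stick 1  [load 16/16]
  7 → USB stick 3 (new)  [load 7/16]
  14 → USB stick 4 (new)  [load 14/16]
  3 → USB stick 3  [load 10/16]
  11 → USB stick 5 (new)  [load 11/16]
  2 → USB stick 3  [load 12/16]
  8 → USB stick 6 (new)  [load 8/16]
  4 → USB stick 3  [load 16/16]
  5 → USB stick 5  [load 16/16]
6 USB sticks opened.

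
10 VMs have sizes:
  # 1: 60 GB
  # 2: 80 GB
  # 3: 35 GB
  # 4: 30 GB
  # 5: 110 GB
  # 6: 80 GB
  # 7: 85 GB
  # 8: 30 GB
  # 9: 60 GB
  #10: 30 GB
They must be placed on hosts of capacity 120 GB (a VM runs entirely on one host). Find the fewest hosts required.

6

Total = 110 + 85 + 80 + 80 + 60 + 60 + 35 + 30 + 30 + 30 = 600 GB.
Lower bound: ⌈600/120⌉ = 5 hosts.
A packing using 6 hosts:
  host 1: 110 = 110
  host 2: 85 + 35 = 120
  host 3: 80 + 30 = 110
  host 4: 80 + 30 = 110
  host 5: 60 + 60 = 120
  host 6: 30 = 30
No arrangement into 5 hosts stays within capacity, so 6 is optimal.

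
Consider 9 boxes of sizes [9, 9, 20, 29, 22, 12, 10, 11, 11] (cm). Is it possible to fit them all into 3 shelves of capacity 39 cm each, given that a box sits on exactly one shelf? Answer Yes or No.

Total = 133 cm; ⌈133/39⌉ = 4.
At least 4 shelves are required, but only 3 are allowed.

No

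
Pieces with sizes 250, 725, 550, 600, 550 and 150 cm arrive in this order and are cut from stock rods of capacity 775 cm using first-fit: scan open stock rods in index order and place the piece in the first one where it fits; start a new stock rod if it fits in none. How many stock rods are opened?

  250 → stock rod 1 (new)  [load 250/775]
  725 → stock rod 2 (new)  [load 725/775]
  550 → stock rod 3 (new)  [load 550/775]
  600 → stock rod 4 (new)  [load 600/775]
  550 → stock rod 5 (new)  [load 550/775]
  150 → stock rod 1  [load 400/775]
5 stock rods opened.

5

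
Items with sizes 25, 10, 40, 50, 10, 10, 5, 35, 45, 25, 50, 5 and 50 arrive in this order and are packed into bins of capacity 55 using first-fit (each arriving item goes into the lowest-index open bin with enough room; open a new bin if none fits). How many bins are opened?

  25 → bin 1 (new)  [load 25/55]
  10 → bin 1  [load 35/55]
  40 → bin 2 (new)  [load 40/55]
  50 → bin 3 (new)  [load 50/55]
  10 → bin 1  [load 45/55]
  10 → bin 1  [load 55/55]
  5 → bin 2  [load 45/55]
  35 → bin 4 (new)  [load 35/55]
  45 → bin 5 (new)  [load 45/55]
  25 → bin 6 (new)  [load 25/55]
  50 → bin 7 (new)  [load 50/55]
  5 → bin 2  [load 50/55]
  50 → bin 8 (new)  [load 50/55]
8 bins opened.

8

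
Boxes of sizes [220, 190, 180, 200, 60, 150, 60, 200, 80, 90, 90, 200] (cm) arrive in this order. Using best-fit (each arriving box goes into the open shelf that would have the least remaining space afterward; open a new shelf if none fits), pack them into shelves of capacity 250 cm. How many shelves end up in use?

8

  220 → shelf 1 (new)  [load 220/250]
  190 → shelf 2 (new)  [load 190/250]
  180 → shelf 3 (new)  [load 180/250]
  200 → shelf 4 (new)  [load 200/250]
  60 → shelf 2  [load 250/250]
  150 → shelf 5 (new)  [load 150/250]
  60 → shelf 3  [load 240/250]
  200 → shelf 6 (new)  [load 200/250]
  80 → shelf 5  [load 230/250]
  90 → shelf 7 (new)  [load 90/250]
  90 → shelf 7  [load 180/250]
  200 → shelf 8 (new)  [load 200/250]
8 shelves opened.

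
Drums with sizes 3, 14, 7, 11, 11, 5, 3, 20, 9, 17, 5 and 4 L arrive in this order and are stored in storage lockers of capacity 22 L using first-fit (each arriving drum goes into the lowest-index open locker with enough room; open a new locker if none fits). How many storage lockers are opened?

  3 → locker 1 (new)  [load 3/22]
  14 → locker 1  [load 17/22]
  7 → locker 2 (new)  [load 7/22]
  11 → locker 2  [load 18/22]
  11 → locker 3 (new)  [load 11/22]
  5 → locker 1  [load 22/22]
  3 → locker 2  [load 21/22]
  20 → locker 4 (new)  [load 20/22]
  9 → locker 3  [load 20/22]
  17 → locker 5 (new)  [load 17/22]
  5 → locker 5  [load 22/22]
  4 → locker 6 (new)  [load 4/22]
6 storage lockers opened.

6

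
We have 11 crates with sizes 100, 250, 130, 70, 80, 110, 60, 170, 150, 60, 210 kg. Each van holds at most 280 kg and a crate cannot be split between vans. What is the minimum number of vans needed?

Total = 250 + 210 + 170 + 150 + 130 + 110 + 100 + 80 + 70 + 60 + 60 = 1390 kg.
Lower bound: ⌈1390/280⌉ = 5 vans.
A packing using 6 vans:
  van 1: 250 = 250
  van 2: 210 + 70 = 280
  van 3: 170 + 110 = 280
  van 4: 150 + 130 = 280
  van 5: 100 + 80 + 60 = 240
  van 6: 60 = 60
No arrangement into 5 vans stays within capacity, so 6 is optimal.

6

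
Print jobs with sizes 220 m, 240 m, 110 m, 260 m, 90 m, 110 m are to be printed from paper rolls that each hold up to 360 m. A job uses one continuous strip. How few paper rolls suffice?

3

Total = 260 + 240 + 220 + 110 + 110 + 90 = 1030 m.
Lower bound: ⌈1030/360⌉ = 3 paper rolls.
A packing using 3 paper rolls:
  roll 1: 260 + 90 = 350
  roll 2: 240 + 110 = 350
  roll 3: 220 + 110 = 330
This matches the lower bound, so 3 is optimal.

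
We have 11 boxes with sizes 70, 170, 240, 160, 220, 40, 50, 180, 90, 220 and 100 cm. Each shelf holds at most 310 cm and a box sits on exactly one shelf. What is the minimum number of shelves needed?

Total = 240 + 220 + 220 + 180 + 170 + 160 + 100 + 90 + 70 + 50 + 40 = 1540 cm.
Lower bound: ⌈1540/310⌉ = 5 shelves.
Also, 6 boxes each exceed 155 cm, and no two of those can share a shelf, so at least 6 shelves are needed.
A packing using 6 shelves:
  shelf 1: 240 + 70 = 310
  shelf 2: 220 + 90 = 310
  shelf 3: 220 + 50 + 40 = 310
  shelf 4: 180 + 100 = 280
  shelf 5: 170 = 170
  shelf 6: 160 = 160
This matches the lower bound, so 6 is optimal.

6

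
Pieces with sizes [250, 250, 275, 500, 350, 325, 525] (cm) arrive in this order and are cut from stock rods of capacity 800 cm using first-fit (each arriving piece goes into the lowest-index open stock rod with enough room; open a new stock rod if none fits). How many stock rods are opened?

4

  250 → stock rod 1 (new)  [load 250/800]
  250 → stock rod 1  [load 500/800]
  275 → stock rod 1  [load 775/800]
  500 → stock rod 2 (new)  [load 500/800]
  350 → stock rod 3 (new)  [load 350/800]
  325 → stock rod 3  [load 675/800]
  525 → stock rod 4 (new)  [load 525/800]
4 stock rods opened.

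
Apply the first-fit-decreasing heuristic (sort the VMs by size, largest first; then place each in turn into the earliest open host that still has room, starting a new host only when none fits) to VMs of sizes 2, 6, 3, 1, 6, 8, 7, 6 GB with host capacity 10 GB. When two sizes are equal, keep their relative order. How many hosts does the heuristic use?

Sorted descending: 8, 7, 6, 6, 6, 3, 2, 1.
  8 → host 1 (new)  [load 8/10]
  7 → host 2 (new)  [load 7/10]
  6 → host 3 (new)  [load 6/10]
  6 → host 4 (new)  [load 6/10]
  6 → host 5 (new)  [load 6/10]
  3 → host 2  [load 10/10]
  2 → host 1  [load 10/10]
  1 → host 3  [load 7/10]
5 hosts opened.

5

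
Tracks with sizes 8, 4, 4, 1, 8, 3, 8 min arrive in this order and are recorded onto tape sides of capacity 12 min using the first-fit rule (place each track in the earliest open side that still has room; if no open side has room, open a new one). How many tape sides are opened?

  8 → side 1 (new)  [load 8/12]
  4 → side 1  [load 12/12]
  4 → side 2 (new)  [load 4/12]
  1 → side 2  [load 5/12]
  8 → side 3 (new)  [load 8/12]
  3 → side 2  [load 8/12]
  8 → side 4 (new)  [load 8/12]
4 tape sides opened.

4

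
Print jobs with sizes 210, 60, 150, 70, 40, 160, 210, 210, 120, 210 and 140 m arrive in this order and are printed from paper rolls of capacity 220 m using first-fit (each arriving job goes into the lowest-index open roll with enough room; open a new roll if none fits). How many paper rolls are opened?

  210 → roll 1 (new)  [load 210/220]
  60 → roll 2 (new)  [load 60/220]
  150 → roll 2  [load 210/220]
  70 → roll 3 (new)  [load 70/220]
  40 → roll 3  [load 110/220]
  160 → roll 4 (new)  [load 160/220]
  210 → roll 5 (new)  [load 210/220]
  210 → roll 6 (new)  [load 210/220]
  120 → roll 7 (new)  [load 120/220]
  210 → roll 8 (new)  [load 210/220]
  140 → roll 9 (new)  [load 140/220]
9 paper rolls opened.

9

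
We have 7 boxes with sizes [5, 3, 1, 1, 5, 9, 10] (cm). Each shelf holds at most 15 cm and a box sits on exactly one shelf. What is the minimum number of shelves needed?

3

Total = 10 + 9 + 5 + 5 + 3 + 1 + 1 = 34 cm.
Lower bound: ⌈34/15⌉ = 3 shelves.
A packing using 3 shelves:
  shelf 1: 10 + 5 = 15
  shelf 2: 9 + 5 + 1 = 15
  shelf 3: 3 + 1 = 4
This matches the lower bound, so 3 is optimal.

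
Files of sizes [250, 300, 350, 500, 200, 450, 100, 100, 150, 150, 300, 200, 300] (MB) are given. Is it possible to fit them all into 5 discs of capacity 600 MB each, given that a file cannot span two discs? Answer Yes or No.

No

Total = 3350 MB; ⌈3350/600⌉ = 6.
At least 6 discs are required, but only 5 are allowed.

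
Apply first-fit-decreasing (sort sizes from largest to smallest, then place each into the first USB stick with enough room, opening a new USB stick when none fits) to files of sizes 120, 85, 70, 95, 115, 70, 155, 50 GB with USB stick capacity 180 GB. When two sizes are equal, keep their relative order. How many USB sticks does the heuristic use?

Sorted descending: 155, 120, 115, 95, 85, 70, 70, 50.
  155 → USB stick 1 (new)  [load 155/180]
  120 → USB stick 2 (new)  [load 120/180]
  115 → USB stick 3 (new)  [load 115/180]
  95 → USB stick 4 (new)  [load 95/180]
  85 → USB stick 4  [load 180/180]
  70 → USB stick 5 (new)  [load 70/180]
  70 → USB stick 5  [load 140/180]
  50 → USB stick 2  [load 170/180]
5 USB sticks opened.

5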